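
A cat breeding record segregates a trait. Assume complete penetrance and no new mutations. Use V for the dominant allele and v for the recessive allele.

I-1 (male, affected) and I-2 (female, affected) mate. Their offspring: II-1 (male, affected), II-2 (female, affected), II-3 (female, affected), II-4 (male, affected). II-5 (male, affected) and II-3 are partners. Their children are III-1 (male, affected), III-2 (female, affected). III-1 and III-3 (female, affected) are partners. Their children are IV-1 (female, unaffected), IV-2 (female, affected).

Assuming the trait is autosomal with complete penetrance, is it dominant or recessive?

III-1 and III-3 are both affected yet have an unaffected child IV-1. Under a recessive model two affected parents are homozygous and every child would be affected, so the trait cannot be recessive.

dominant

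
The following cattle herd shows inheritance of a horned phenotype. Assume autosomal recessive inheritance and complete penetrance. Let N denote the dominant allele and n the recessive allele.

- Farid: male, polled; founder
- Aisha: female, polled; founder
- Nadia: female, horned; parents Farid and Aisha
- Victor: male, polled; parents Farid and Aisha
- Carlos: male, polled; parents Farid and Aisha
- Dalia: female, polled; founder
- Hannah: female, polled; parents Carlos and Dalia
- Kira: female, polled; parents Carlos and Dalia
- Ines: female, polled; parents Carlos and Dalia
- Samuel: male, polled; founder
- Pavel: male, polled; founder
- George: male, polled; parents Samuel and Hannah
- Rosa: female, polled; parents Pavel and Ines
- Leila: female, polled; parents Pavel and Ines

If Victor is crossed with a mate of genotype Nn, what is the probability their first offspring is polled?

Farid is polled so carries N and passed n to Nadia (nn), so Farid is Nn.
Aisha is polled so carries N and passed n to Nadia (nn), so Aisha is Nn.
Victor is a polled offspring of Farid (Nn) × Aisha (Nn), whose cross gives 1/4 NN : 1/2 Nn : 1/4 nn; conditioning on being polled, Victor is NN with probability 1/3, Nn with probability 2/3.
Summing over parental genotype combinations, P(offspring is polled) = 1/3·1 + 2/3·3/4 = 5/6.

5/6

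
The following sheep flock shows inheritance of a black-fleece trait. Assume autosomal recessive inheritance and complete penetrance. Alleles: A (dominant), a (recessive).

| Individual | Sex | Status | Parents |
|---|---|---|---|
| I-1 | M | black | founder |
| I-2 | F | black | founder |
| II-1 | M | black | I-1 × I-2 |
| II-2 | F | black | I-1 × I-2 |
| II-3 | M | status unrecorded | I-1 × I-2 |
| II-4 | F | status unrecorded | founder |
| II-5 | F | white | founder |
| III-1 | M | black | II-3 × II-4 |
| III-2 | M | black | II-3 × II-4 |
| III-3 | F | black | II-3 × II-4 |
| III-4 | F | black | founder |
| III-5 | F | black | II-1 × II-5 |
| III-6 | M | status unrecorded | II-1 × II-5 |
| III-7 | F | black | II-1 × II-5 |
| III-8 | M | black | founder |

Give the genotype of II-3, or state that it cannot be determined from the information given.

From phenotype alone, II-3 is AA or Aa or aa.
II-3 received a from I-1 (aa) and received a from I-2 (aa), so II-3 is aa.

aa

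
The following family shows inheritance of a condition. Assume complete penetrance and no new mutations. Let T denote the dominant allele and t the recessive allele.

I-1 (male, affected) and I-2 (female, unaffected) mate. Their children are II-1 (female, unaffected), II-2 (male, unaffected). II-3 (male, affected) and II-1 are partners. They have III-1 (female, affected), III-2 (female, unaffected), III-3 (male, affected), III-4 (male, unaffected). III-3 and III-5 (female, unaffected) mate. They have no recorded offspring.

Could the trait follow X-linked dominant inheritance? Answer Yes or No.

Under X-linked dominant, II-1 (unaffected, female) cannot arise from I-1 (affected) × I-2 (unaffected).

No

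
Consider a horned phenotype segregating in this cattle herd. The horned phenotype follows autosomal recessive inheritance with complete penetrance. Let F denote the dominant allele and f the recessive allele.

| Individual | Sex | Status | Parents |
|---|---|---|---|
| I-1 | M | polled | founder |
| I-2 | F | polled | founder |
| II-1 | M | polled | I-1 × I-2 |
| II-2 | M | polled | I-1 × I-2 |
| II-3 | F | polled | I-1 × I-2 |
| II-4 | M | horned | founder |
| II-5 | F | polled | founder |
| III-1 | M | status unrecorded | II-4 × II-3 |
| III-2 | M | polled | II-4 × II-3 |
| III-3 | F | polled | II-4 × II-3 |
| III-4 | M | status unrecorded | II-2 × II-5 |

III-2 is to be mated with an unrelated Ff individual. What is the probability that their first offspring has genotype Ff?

III-2 is polled so carries F and received f from II-4 (ff), so III-2 is Ff.
The cross gives 1/4 FF : 1/2 Ff : 1/4 ff, so P(offspring has genotype Ff) = 1/2.

1/2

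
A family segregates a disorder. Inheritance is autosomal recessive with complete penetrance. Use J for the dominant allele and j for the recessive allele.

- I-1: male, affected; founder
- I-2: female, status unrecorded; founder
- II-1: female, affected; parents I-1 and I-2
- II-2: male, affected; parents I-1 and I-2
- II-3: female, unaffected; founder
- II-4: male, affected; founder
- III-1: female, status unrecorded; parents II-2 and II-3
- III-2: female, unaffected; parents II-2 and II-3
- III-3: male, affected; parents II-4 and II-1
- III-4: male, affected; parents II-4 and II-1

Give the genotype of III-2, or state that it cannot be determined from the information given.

From phenotype alone, III-2 is JJ or Jj.
III-2 is unaffected so carries J and received j from II-2 (jj), so III-2 is Jj.

Jj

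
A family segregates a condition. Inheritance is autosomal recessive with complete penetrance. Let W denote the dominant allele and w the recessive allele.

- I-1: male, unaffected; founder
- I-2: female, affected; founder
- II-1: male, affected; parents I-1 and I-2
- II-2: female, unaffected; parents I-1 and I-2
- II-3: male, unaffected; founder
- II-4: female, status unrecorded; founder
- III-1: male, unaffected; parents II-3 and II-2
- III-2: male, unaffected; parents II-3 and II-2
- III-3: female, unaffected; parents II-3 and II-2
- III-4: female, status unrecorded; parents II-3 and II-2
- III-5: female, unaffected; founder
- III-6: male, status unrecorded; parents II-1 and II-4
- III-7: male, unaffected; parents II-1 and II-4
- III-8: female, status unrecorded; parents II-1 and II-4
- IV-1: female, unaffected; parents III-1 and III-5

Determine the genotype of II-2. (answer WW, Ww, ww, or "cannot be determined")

From phenotype alone, II-2 is WW or Ww.
II-2 is unaffected so carries W and received w from I-2 (ww), so II-2 is Ww.

Ww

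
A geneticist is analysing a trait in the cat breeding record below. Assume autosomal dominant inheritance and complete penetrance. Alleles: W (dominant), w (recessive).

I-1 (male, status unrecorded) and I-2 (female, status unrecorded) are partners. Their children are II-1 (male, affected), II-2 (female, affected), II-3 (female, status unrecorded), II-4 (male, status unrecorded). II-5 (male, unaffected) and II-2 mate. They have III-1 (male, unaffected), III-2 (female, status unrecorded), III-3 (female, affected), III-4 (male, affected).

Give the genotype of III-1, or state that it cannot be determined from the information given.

ww

III-1 is unaffected, so III-1 is ww.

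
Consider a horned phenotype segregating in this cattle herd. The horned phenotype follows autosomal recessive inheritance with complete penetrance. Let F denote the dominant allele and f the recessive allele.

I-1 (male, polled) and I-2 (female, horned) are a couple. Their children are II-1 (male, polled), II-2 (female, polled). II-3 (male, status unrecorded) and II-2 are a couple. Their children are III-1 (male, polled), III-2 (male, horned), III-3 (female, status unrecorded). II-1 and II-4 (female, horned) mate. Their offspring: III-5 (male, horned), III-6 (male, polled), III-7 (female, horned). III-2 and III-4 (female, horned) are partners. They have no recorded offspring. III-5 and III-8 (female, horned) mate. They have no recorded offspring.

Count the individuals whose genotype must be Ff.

3

Obligate heterozygotes: II-1 is polled so carries F and received f from I-2 (ff), so II-1 is Ff; II-2 is polled so carries F and received f from I-2 (ff), so II-2 is Ff; III-6 is polled so carries F and received f from II-4 (ff), so III-6 is Ff.
Every other individual is either homozygous by phenotype or has at least one consistent homozygous assignment, so the count is 3.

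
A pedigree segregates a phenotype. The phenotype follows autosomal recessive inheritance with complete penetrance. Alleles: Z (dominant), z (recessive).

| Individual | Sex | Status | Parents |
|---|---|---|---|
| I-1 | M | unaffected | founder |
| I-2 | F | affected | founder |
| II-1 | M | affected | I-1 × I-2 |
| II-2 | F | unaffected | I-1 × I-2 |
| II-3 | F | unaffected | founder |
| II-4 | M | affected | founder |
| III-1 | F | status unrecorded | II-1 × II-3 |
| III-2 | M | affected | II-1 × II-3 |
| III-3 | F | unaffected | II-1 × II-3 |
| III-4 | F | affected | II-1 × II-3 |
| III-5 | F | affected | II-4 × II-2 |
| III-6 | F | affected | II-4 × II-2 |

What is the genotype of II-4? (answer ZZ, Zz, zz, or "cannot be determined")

zz

II-4 is affected, so II-4 is zz.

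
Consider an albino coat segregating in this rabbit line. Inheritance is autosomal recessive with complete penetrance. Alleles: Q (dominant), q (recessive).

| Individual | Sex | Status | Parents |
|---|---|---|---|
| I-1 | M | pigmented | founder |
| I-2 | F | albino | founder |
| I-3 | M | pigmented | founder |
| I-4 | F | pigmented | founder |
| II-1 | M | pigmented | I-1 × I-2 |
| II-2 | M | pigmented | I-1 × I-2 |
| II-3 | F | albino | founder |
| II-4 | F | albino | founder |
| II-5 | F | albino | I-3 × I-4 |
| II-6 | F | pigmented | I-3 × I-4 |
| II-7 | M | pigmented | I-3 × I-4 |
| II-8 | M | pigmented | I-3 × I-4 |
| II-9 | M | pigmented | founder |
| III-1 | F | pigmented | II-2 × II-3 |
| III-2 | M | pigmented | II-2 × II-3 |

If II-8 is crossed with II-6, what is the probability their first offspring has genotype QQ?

4/9

I-3 is pigmented so carries Q and passed q to II-5 (qq), so I-3 is Qq.
I-4 is pigmented so carries Q and passed q to II-5 (qq), so I-4 is Qq.
II-8 is a pigmented offspring of I-3 (Qq) × I-4 (Qq), whose cross gives 1/4 QQ : 1/2 Qq : 1/4 qq; conditioning on being pigmented, II-8 is QQ with probability 1/3, Qq with probability 2/3.
II-6 is a pigmented offspring of I-3 (Qq) × I-4 (Qq), whose cross gives 1/4 QQ : 1/2 Qq : 1/4 qq; conditioning on being pigmented, II-6 is QQ with probability 1/3, Qq with probability 2/3.
Summing over parental genotype combinations, P(offspring has genotype QQ) = 1/9·1 + 2/9·1/2 + 2/9·1/2 + 4/9·1/4 = 4/9.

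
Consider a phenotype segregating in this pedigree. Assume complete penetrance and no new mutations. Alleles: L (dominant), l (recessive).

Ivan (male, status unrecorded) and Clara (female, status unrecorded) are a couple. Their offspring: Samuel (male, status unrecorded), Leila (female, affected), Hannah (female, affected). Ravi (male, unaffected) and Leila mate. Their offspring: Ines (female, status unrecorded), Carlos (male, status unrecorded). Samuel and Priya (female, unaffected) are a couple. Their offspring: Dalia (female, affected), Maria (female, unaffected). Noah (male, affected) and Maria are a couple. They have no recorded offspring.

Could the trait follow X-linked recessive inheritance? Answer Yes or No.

Yes

A consistent assignment under X-linked recessive exists: Ivan X^l Y, Clara X^L X^l, Samuel X^l Y, Leila X^l X^l, Hannah X^l X^l, Ravi X^L Y, Priya X^L X^l, Ines X^L X^l, Carlos X^l Y, Dalia X^l X^l, Maria X^L X^l, Noah X^l Y.
In this assignment every recorded phenotype matches its genotype and every non-founder's genotype is obtainable from its parents' genotypes, so the pedigree is consistent.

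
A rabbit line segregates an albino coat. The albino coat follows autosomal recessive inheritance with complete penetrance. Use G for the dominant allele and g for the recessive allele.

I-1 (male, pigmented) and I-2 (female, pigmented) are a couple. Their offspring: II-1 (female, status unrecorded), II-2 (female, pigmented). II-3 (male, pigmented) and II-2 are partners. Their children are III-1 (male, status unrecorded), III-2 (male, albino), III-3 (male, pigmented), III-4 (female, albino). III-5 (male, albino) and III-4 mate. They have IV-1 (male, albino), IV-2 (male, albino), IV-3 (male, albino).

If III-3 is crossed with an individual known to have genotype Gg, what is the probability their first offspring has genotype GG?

II-3 is pigmented so carries G and passed g to III-2 (gg), so II-3 is Gg.
II-2 is pigmented so carries G and passed g to III-2 (gg), so II-2 is Gg.
III-3 is a pigmented offspring of II-3 (Gg) × II-2 (Gg), whose cross gives 1/4 GG : 1/2 Gg : 1/4 gg; conditioning on being pigmented, III-3 is GG with probability 1/3, Gg with probability 2/3.
Summing over parental genotype combinations, P(offspring has genotype GG) = 1/3·1/2 + 2/3·1/4 = 1/3.

1/3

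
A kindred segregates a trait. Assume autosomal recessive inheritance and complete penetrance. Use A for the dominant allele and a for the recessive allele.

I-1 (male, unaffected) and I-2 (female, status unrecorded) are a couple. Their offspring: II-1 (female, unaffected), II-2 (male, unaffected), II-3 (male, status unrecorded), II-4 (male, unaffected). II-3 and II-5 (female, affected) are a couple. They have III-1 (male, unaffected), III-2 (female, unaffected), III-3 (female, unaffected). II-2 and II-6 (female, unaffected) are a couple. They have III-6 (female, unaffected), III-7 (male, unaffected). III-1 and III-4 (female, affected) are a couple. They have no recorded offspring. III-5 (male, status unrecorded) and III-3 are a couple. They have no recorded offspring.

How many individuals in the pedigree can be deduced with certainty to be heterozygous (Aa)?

Obligate heterozygotes: III-1 is unaffected so carries A and received a from II-5 (aa), so III-1 is Aa; III-2 is unaffected so carries A and received a from II-5 (aa), so III-2 is Aa; III-3 is unaffected so carries A and received a from II-5 (aa), so III-3 is Aa.
Every other individual is either homozygous by phenotype or has at least one consistent homozygous assignment, so the count is 3.

3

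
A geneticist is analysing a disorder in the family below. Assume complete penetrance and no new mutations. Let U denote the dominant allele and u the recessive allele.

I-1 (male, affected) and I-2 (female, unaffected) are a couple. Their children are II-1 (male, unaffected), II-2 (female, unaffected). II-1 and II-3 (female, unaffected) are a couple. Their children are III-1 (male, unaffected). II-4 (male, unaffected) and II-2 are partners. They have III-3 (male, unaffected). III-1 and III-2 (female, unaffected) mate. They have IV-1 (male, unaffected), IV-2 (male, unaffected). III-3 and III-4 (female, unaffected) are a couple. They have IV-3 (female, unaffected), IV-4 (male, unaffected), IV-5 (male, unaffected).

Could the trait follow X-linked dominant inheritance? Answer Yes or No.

No

Under X-linked dominant, II-2 (unaffected, female) cannot arise from I-1 (affected) × I-2 (unaffected).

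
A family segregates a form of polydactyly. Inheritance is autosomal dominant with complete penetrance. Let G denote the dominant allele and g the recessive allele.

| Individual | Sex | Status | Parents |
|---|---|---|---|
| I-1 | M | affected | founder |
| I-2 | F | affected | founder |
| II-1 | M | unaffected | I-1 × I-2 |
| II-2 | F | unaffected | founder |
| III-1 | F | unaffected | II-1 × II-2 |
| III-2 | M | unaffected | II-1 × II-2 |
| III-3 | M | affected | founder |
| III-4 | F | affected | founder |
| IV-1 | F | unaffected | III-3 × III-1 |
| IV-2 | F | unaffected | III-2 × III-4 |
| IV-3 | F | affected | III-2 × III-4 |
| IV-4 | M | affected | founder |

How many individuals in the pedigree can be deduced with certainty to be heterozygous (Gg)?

Obligate heterozygotes: I-1 is affected so carries G and passed g to II-1 (gg), so I-1 is Gg; I-2 is affected so carries G and passed g to II-1 (gg), so I-2 is Gg; III-3 is affected so carries G and passed g to IV-1 (gg), so III-3 is Gg; III-4 is affected so carries G and passed g to IV-2 (gg), so III-4 is Gg; IV-3 is affected so carries G and received g from III-2 (gg), so IV-3 is Gg.
Every other individual is either homozygous by phenotype or has at least one consistent homozygous assignment, so the count is 5.

5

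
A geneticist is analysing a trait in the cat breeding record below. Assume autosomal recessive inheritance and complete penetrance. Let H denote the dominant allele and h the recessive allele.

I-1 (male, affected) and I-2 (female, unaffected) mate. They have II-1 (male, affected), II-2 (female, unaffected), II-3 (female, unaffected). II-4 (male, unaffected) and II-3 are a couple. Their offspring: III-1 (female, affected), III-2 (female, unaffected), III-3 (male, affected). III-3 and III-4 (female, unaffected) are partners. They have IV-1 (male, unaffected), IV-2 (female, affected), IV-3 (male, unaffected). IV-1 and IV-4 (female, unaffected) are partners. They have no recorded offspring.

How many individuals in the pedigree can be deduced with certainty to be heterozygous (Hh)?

7

Obligate heterozygotes: I-2 is unaffected so carries H and passed h to II-1 (hh), so I-2 is Hh; II-2 is unaffected so carries H and received h from I-1 (hh), so II-2 is Hh; II-3 is unaffected so carries H and received h from I-1 (hh), so II-3 is Hh; II-4 is unaffected so carries H and passed h to III-1 (hh), so II-4 is Hh; III-4 is unaffected so carries H and passed h to IV-2 (hh), so III-4 is Hh; IV-1 is unaffected so carries H and received h from III-3 (hh), so IV-1 is Hh; IV-3 is unaffected so carries H and received h from III-3 (hh), so IV-3 is Hh.
Every other individual is either homozygous by phenotype or has at least one consistent homozygous assignment, so the count is 7.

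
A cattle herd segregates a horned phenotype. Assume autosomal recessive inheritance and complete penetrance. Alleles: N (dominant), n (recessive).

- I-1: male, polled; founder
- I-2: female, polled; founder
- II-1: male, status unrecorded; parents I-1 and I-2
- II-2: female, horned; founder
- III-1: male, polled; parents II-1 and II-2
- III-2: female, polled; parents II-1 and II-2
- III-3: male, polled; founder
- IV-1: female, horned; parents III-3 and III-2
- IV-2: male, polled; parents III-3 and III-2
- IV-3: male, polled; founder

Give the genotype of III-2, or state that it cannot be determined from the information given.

Nn

From phenotype alone, III-2 is NN or Nn.
III-2 is polled so carries N and received n from II-2 (nn), so III-2 is Nn.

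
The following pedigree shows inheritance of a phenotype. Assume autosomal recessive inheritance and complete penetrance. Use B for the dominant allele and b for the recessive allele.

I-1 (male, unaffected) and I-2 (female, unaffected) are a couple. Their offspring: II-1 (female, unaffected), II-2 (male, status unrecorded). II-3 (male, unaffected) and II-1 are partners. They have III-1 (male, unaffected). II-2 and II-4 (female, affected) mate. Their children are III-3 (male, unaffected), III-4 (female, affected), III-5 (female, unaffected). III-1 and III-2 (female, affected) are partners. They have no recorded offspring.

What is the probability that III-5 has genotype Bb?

III-5 is unaffected so carries B and received b from II-4 (bb), so III-5 is Bb, giving P(Bb) = 1.

1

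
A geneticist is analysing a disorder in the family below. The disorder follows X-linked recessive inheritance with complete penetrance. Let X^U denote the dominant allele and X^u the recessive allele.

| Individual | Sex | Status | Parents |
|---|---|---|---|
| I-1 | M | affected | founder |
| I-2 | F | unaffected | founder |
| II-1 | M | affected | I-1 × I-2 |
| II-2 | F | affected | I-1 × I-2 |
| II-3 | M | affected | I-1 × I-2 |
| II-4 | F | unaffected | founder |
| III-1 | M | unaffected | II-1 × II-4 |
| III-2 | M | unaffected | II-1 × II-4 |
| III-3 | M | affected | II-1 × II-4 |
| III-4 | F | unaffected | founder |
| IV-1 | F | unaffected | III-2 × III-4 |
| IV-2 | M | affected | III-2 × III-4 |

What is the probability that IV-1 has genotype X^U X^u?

1/2

III-2 is unaffected, so III-2 is X^U Y.
III-4 is unaffected so carries U and passed u to IV-2 (X^u Y), so III-4 is X^U X^u.
Their cross gives offspring ratios 1/2 X^U X^U : 1/2 X^U X^u. Conditioning on IV-1 being unaffected, P(X^U X^u) = 1/2 / 1 = 1/2.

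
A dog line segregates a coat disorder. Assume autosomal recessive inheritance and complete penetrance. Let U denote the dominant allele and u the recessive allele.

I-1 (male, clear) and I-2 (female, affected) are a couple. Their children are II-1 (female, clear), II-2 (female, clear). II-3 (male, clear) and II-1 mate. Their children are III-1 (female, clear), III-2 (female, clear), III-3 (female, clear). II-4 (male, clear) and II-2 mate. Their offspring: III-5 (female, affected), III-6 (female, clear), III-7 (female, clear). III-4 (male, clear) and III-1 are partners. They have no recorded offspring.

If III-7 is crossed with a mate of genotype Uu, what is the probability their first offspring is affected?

II-4 is clear so carries U and passed u to III-5 (uu), so II-4 is Uu.
II-2 is clear so carries U and received u from I-2 (uu), so II-2 is Uu.
III-7 is a clear offspring of II-4 (Uu) × II-2 (Uu), whose cross gives 1/4 UU : 1/2 Uu : 1/4 uu; conditioning on being clear, III-7 is UU with probability 1/3, Uu with probability 2/3.
Summing over parental genotype combinations, P(offspring is affected) = 2/3·1/4 = 1/6.

1/6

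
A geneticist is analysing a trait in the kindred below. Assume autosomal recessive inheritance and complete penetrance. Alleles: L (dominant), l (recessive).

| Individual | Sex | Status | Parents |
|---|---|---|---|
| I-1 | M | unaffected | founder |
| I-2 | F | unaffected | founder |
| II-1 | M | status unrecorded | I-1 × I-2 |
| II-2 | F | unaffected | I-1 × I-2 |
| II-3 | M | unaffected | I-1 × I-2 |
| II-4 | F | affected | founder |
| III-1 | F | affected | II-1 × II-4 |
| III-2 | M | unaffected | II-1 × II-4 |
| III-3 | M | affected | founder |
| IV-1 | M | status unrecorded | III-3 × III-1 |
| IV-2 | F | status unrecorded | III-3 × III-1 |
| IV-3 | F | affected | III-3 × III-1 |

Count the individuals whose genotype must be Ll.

2

Obligate heterozygotes: II-1 passed L to III-2 (Ll, whose l came from II-4) and passed l to III-1 (ll), so II-1 is Ll; III-2 is unaffected so carries L and received l from II-4 (ll), so III-2 is Ll.
Every other individual is either homozygous by phenotype or has at least one consistent homozygous assignment, so the count is 2.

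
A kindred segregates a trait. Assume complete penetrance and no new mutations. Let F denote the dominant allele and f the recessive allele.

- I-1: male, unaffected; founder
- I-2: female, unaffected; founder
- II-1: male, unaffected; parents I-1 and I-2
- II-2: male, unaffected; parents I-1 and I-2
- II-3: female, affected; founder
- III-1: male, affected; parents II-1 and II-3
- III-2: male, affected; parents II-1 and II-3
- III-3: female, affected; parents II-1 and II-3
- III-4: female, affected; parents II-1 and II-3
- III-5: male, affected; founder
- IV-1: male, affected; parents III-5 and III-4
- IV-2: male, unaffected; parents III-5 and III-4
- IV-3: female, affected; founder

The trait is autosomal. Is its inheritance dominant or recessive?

III-5 and III-4 are both affected yet have an unaffected child IV-2. Under a recessive model two affected parents are homozygous and every child would be affected, so the trait cannot be recessive.

dominant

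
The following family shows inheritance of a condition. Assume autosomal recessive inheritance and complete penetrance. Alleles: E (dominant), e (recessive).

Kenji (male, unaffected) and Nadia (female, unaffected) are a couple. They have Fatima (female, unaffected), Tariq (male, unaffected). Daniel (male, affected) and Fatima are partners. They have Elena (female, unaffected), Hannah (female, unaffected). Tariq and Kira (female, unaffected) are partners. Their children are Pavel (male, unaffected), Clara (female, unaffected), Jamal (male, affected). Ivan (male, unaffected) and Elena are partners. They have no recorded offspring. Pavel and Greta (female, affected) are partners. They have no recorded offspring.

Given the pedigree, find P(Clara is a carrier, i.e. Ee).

2/3

Tariq is unaffected so carries E and passed e to Jamal (ee), so Tariq is Ee.
Kira is unaffected so carries E and passed e to Jamal (ee), so Kira is Ee.
Their cross gives offspring ratios 1/4 EE : 1/2 Ee : 1/4 ee. Conditioning on Clara being unaffected, P(Ee) = 1/2 / 3/4 = 2/3.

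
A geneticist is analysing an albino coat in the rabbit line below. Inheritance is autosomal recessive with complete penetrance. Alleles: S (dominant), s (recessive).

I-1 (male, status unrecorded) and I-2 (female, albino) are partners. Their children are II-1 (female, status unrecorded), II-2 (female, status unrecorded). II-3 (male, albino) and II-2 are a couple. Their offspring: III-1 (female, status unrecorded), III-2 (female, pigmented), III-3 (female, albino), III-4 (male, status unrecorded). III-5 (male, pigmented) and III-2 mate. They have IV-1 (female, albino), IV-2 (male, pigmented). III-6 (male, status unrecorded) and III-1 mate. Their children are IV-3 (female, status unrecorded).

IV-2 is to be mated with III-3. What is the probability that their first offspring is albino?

1/3

III-5 is pigmented so carries S and passed s to IV-1 (ss), so III-5 is Ss.
III-2 is pigmented so carries S and received s from II-3 (ss), so III-2 is Ss.
IV-2 is a pigmented offspring of III-5 (Ss) × III-2 (Ss), whose cross gives 1/4 SS : 1/2 Ss : 1/4 ss; conditioning on being pigmented, IV-2 is SS with probability 1/3, Ss with probability 2/3.
III-3 is albino, so III-3 is ss.
Summing over parental genotype combinations, P(offspring is albino) = 2/3·1/2 = 1/3.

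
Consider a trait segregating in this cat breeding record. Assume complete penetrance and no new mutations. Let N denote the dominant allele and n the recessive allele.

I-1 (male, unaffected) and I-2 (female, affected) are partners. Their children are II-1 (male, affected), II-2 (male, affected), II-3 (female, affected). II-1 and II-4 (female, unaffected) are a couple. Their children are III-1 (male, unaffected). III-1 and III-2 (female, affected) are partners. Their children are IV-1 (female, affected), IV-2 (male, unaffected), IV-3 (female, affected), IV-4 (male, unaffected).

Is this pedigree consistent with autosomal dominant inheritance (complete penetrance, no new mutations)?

Yes

A consistent assignment under autosomal dominant exists: I-1 nn, I-2 NN, II-1 Nn, II-2 Nn, II-3 Nn, II-4 nn, III-1 nn, III-2 Nn, IV-1 Nn, IV-2 nn, IV-3 Nn, IV-4 nn.
In this assignment every recorded phenotype matches its genotype and every non-founder's genotype is obtainable from its parents' genotypes, so the pedigree is consistent.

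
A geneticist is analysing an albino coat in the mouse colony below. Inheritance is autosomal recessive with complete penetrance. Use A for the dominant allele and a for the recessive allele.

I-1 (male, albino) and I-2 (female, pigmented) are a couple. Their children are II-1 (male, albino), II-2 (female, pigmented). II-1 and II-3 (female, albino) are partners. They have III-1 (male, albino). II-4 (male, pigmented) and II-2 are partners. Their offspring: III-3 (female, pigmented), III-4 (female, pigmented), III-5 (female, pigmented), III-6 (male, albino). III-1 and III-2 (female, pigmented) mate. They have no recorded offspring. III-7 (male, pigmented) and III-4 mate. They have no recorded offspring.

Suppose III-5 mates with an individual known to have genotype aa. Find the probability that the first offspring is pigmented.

2/3

II-4 is pigmented so carries A and passed a to III-6 (aa), so II-4 is Aa.
II-2 is pigmented so carries A and received a from I-1 (aa), so II-2 is Aa.
III-5 is a pigmented offspring of II-4 (Aa) × II-2 (Aa), whose cross gives 1/4 AA : 1/2 Aa : 1/4 aa; conditioning on being pigmented, III-5 is AA with probability 1/3, Aa with probability 2/3.
Summing over parental genotype combinations, P(offspring is pigmented) = 1/3·1 + 2/3·1/2 = 2/3.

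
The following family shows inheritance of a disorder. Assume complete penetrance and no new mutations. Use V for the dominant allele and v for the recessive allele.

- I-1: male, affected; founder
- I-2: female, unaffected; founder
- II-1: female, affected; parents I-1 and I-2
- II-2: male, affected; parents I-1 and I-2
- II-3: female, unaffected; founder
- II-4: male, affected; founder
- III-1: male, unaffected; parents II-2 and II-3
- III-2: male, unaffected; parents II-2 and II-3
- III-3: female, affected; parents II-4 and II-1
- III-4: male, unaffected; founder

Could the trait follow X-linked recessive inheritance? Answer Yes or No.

A consistent assignment under X-linked recessive exists: I-1 X^v Y, I-2 X^V X^v, II-1 X^v X^v, II-2 X^v Y, II-3 X^V X^V, II-4 X^v Y, III-1 X^V Y, III-2 X^V Y, III-3 X^v X^v, III-4 X^V Y.
In this assignment every recorded phenotype matches its genotype and every non-founder's genotype is obtainable from its parents' genotypes, so the pedigree is consistent.

Yes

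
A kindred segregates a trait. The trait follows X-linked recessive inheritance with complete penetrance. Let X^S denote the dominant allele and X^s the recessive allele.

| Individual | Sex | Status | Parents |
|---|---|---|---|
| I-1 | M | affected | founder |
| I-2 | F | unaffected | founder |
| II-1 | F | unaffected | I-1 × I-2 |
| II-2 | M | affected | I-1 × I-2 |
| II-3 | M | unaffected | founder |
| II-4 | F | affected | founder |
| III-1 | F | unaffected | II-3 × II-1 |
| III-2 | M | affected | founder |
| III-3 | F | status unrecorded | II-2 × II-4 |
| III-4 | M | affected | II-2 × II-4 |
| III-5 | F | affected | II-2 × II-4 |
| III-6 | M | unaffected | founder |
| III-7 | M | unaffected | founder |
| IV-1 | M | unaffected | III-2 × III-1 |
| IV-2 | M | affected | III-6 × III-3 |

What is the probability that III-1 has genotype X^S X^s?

II-3 is unaffected, so II-3 is X^S Y.
II-1 is unaffected so carries S and received s from I-1 (X^s Y), so II-1 is X^S X^s.
Their cross gives offspring ratios 1/2 X^S X^S : 1/2 X^S X^s. Conditioning on III-1 being unaffected, P(X^S X^s) = 1/2 / 1 = 1/2 before taking III-1's own offspring into account.
III-2 is affected, so III-2 is X^s Y.
Now use III-1's offspring. Probability of each recorded status — unaffected son IV-1: 1/2 if III-1 is X^S X^s, 1 if X^S X^S.
Bayes: P(X^S X^s) = 1/2·1/2 / (1/2·1/2 + 1/2·1) = 1/3.

1/3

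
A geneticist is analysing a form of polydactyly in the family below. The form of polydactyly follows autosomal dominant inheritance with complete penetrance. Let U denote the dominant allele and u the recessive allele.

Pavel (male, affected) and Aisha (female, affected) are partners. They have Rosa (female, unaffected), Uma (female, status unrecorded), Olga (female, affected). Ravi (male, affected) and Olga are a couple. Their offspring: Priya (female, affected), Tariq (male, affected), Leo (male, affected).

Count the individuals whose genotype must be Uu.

2

Obligate heterozygotes: Pavel is affected so carries U and passed u to Rosa (uu), so Pavel is Uu; Aisha is affected so carries U and passed u to Rosa (uu), so Aisha is Uu.
Every other individual is either homozygous by phenotype or has at least one consistent homozygous assignment, so the count is 2.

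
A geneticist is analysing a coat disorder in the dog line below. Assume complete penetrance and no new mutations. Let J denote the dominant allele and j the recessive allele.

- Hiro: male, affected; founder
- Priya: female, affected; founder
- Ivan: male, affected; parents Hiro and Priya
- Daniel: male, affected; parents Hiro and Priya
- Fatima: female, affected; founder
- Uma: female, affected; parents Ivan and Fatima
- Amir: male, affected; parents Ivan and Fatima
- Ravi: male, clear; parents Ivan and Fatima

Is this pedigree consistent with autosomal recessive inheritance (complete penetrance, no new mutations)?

Under autosomal recessive, Ravi (clear, male) cannot arise from Ivan (affected) × Fatima (affected).

No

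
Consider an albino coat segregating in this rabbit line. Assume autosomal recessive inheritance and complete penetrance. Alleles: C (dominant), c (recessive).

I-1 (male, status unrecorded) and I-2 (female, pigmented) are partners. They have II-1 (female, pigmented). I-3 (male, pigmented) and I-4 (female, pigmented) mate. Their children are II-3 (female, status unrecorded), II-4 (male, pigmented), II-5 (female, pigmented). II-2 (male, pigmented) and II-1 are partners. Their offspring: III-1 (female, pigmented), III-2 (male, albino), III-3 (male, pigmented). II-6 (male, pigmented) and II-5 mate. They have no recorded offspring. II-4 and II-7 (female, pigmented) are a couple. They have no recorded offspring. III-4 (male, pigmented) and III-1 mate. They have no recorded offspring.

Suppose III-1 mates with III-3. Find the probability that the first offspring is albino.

1/9

II-2 is pigmented so carries C and passed c to III-2 (cc), so II-2 is Cc.
II-1 is pigmented so carries C and passed c to III-2 (cc), so II-1 is Cc.
III-1 is a pigmented offspring of II-2 (Cc) × II-1 (Cc), whose cross gives 1/4 CC : 1/2 Cc : 1/4 cc; conditioning on being pigmented, III-1 is CC with probability 1/3, Cc with probability 2/3.
III-3 is a pigmented offspring of II-2 (Cc) × II-1 (Cc), whose cross gives 1/4 CC : 1/2 Cc : 1/4 cc; conditioning on being pigmented, III-3 is CC with probability 1/3, Cc with probability 2/3.
Summing over parental genotype combinations, P(offspring is albino) = 4/9·1/4 = 1/9.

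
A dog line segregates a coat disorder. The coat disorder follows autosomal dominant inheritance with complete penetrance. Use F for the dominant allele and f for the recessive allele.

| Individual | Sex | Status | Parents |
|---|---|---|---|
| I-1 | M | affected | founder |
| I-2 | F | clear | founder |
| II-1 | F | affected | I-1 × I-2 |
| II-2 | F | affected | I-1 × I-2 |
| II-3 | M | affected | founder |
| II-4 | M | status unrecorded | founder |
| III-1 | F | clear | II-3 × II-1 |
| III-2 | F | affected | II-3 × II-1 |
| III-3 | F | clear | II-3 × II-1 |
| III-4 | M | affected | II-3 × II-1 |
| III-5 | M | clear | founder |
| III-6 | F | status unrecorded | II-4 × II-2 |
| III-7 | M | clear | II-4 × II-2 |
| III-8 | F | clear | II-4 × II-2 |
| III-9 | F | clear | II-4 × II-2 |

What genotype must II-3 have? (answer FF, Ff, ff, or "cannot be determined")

Ff

From phenotype alone, II-3 is FF or Ff.
II-3 is affected so carries F and passed f to III-1 (ff), so II-3 is Ff.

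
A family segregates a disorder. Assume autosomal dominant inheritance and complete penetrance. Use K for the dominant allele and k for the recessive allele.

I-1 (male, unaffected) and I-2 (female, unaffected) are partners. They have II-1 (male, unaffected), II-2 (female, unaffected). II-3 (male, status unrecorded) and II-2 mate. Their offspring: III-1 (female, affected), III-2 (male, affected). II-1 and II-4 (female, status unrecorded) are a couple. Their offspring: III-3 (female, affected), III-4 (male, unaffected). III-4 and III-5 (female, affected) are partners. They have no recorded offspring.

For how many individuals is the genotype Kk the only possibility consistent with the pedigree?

Obligate heterozygotes: II-4 passed K to III-3 (Kk, whose k came from II-1) and passed k to III-4 (kk), so II-4 is Kk; III-1 is affected so carries K and received k from II-2 (kk), so III-1 is Kk; III-2 is affected so carries K and received k from II-2 (kk), so III-2 is Kk; III-3 is affected so carries K and received k from II-1 (kk), so III-3 is Kk.
Every other individual is either homozygous by phenotype or has at least one consistent homozygous assignment, so the count is 4.

4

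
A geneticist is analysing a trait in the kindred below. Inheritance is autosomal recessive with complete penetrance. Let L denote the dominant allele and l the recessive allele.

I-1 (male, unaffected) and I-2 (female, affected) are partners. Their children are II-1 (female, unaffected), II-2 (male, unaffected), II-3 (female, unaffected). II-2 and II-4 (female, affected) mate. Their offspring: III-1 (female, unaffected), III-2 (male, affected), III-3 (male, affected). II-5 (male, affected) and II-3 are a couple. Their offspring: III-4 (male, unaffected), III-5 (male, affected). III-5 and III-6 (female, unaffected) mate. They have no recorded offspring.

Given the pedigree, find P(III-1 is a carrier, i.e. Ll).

1

III-1 is unaffected so carries L and received l from II-4 (ll), so III-1 is Ll, giving P(Ll) = 1.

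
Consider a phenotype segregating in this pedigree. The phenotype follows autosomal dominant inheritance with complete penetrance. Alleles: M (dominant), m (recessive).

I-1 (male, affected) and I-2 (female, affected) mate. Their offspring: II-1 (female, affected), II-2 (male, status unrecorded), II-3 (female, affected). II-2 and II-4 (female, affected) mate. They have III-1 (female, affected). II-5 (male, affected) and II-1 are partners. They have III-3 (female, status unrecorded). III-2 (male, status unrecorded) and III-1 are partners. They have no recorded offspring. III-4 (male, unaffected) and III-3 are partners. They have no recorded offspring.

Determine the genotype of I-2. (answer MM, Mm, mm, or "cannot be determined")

cannot be determined

I-2's phenotype allows MM or Mm, and no parent or child forces a single allele at both positions; consistent genotype assignments exist with I-2 as MM or Mm.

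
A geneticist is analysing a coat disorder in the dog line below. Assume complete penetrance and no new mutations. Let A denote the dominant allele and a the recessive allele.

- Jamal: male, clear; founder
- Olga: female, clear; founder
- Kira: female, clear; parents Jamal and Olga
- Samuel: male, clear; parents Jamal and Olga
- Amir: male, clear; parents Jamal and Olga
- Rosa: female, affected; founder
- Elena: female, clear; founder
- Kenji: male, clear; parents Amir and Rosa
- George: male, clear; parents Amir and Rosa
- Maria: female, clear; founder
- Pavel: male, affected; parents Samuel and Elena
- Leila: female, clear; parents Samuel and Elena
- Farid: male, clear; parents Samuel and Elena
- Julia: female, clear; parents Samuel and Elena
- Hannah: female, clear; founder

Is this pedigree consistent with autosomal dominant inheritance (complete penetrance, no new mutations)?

No

Under autosomal dominant, Pavel (affected, male) cannot arise from Samuel (clear) × Elena (clear).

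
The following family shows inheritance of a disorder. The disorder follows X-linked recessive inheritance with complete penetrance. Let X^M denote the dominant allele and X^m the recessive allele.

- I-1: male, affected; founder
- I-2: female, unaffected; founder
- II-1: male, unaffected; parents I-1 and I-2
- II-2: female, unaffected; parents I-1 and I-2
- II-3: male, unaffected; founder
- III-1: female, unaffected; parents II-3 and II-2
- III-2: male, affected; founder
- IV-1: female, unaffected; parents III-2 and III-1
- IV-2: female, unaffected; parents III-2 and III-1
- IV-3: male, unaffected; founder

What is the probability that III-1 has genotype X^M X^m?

II-3 is unaffected, so II-3 is X^M Y.
II-2 is unaffected so carries M and received m from I-1 (X^m Y), so II-2 is X^M X^m.
Their cross gives offspring ratios 1/2 X^M X^M : 1/2 X^M X^m. Conditioning on III-1 being unaffected, P(X^M X^m) = 1/2 / 1 = 1/2 before taking III-1's own offspring into account.
III-2 is affected, so III-2 is X^m Y.
Now use III-1's offspring. Probability of each recorded status — unaffected daughter IV-1: 1/2 if III-1 is X^M X^m, 1 if X^M X^M; unaffected daughter IV-2: 1/2 if III-1 is X^M X^m, 1 if X^M X^M.
Bayes: P(X^M X^m) = 1/2·1/4 / (1/2·1/4 + 1/2·1) = 1/5.

1/5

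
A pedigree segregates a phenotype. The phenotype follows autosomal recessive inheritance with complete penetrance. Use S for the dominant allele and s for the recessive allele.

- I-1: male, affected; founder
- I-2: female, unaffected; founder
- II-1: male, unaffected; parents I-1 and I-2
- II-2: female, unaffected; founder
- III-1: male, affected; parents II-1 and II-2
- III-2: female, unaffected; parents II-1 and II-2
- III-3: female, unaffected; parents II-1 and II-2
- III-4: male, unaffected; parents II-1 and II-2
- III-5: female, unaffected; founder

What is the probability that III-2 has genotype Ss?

2/3

II-1 is unaffected so carries S and received s from I-1 (ss), so II-1 is Ss.
II-2 is unaffected so carries S and passed s to III-1 (ss), so II-2 is Ss.
Their cross gives offspring ratios 1/4 SS : 1/2 Ss : 1/4 ss. Conditioning on III-2 being unaffected, P(Ss) = 1/2 / 3/4 = 2/3.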